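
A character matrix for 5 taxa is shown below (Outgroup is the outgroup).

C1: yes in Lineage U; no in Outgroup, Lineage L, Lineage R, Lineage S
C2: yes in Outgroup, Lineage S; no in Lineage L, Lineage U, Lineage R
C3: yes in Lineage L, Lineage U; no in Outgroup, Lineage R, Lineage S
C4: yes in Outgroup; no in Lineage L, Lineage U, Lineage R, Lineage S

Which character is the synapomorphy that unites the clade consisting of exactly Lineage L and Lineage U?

Character polarity is set by the outgroup: the derived state is whichever differs from the outgroup's state, so for C2, C4 the derived state is 'no', and for the remaining characters it is 'yes'.
C1 (derived state 'yes') is unique to Lineage U (autapomorphy; uninformative for grouping).
C2: derived state 'no' in Lineage L, Lineage R, and Lineage U only — synapomorphy for {Lineage L, Lineage R, Lineage U}.
C3: derived state 'yes' in Lineage L and Lineage U only — synapomorphy for {Lineage L, Lineage U}.
All ingroup taxa share the derived state 'no' for C4; it defines the ingroup but does not resolve relationships within it.
Most parsimonious ingroup topology: (((Lineage L,Lineage U),Lineage R),Lineage S).
The clade {Lineage L, Lineage U} is supported by C3: its derived state 'yes' occurs in exactly those taxa and in no other taxon (including the outgroup).

C3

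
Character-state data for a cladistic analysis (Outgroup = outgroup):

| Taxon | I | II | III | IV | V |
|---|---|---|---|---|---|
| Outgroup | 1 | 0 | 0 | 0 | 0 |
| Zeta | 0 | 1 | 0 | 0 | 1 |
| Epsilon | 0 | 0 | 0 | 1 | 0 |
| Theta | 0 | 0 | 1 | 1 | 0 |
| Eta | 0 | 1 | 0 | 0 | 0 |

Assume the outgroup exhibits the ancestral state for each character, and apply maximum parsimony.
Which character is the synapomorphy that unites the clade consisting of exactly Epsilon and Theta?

IV

Character polarity is set by the outgroup: the derived state is whichever differs from the outgroup's state, so for I the derived state is '0', and for the remaining characters it is '1'.
I (derived state '0') is shared by all ingroup taxa — unites the whole ingroup.
II: derived state '1' in Eta and Zeta only — synapomorphy for {Eta, Zeta}.
III: derived state '1' in Theta only — an autapomorphy, so it tells us nothing about relationships among taxa.
Only Epsilon and Theta show the derived state '1' for IV, supporting them as a clade.
V (derived state '1') is unique to Zeta (autapomorphy; uninformative for grouping).
Most parsimonious ingroup topology: ((Zeta,Eta),(Epsilon,Theta)).
The clade {Epsilon, Theta} is supported by IV: its derived state '1' occurs in exactly those taxa and in no other taxon (including the outgroup).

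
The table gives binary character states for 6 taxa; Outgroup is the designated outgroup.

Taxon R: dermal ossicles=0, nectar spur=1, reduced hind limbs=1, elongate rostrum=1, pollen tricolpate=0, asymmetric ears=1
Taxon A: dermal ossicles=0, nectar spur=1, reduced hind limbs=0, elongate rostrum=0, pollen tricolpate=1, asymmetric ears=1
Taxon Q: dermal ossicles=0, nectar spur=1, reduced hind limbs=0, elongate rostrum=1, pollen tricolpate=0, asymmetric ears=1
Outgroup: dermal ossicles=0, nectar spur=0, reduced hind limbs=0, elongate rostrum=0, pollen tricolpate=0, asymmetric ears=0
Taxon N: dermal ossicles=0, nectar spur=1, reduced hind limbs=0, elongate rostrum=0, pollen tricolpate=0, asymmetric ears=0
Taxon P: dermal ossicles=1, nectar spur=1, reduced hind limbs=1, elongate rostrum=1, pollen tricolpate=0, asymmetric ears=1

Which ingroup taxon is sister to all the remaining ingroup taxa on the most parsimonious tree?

The outgroup has state '0' for every character, so '1' is the derived state throughout.
dermal ossicles (derived state '1') is unique to Taxon P (autapomorphy; uninformative for grouping).
nectar spur (derived state '1') is shared by all ingroup taxa — unites the whole ingroup.
reduced hind limbs (derived state '1') is shared by Taxon P and Taxon R — a synapomorphy uniting that clade.
elongate rostrum: derived state '1' in Taxon P, Taxon Q, and Taxon R only — synapomorphy for {Taxon P, Taxon Q, Taxon R}.
pollen tricolpate (derived state '1') is unique to Taxon A (autapomorphy; uninformative for grouping).
Only Taxon A, Taxon P, Taxon Q, and Taxon R show the derived state '1' for asymmetric ears, supporting them as a clade.
Most parsimonious ingroup topology: ((((Taxon R,Taxon P),Taxon Q),Taxon A),Taxon N).
Taxon N is sister to the clade containing all other ingroup taxa, so it is the earliest-diverging (most basal) ingroup lineage.

Taxon N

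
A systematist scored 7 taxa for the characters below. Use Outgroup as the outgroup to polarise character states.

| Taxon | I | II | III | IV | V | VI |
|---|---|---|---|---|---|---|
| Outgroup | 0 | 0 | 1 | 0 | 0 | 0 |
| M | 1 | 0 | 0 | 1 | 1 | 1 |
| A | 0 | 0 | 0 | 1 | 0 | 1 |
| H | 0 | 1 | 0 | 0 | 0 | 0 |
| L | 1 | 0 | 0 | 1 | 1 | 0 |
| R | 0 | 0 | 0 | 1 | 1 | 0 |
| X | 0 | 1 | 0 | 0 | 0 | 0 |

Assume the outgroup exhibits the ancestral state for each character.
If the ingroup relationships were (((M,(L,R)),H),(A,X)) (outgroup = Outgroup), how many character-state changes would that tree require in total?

10

Map each character onto (((M,(L,R)),H),(A,X)) (rooted by Outgroup) and count the minimum state changes it requires (Fitch parsimony):
I: 2; II: 2; III: 1; IV: 2; V: 1; VI: 2.
Total tree length = 10.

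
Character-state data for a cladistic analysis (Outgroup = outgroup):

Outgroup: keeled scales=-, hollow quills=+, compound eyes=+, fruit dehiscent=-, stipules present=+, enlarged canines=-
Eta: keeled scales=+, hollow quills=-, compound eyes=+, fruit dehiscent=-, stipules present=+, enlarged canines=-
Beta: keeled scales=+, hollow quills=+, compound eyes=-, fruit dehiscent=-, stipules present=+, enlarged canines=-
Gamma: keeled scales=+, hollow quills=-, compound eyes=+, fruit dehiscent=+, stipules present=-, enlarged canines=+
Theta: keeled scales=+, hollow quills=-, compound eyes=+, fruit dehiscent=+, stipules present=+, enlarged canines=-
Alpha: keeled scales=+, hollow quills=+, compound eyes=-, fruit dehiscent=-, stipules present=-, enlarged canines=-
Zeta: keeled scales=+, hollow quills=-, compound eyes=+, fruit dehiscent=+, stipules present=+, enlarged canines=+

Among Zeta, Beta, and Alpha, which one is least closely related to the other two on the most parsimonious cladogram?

Character polarity is set by the outgroup: the derived state is whichever differs from the outgroup's state, so for hollow quills, compound eyes, stipules present the derived state is '-', and for the remaining characters it is '+'.
All ingroup taxa share the derived state '+' for keeled scales; it defines the ingroup but does not resolve relationships within it.
Only Eta, Gamma, Theta, and Zeta show the derived state '-' for hollow quills, supporting them as a clade.
compound eyes (derived state '-') is shared by Alpha and Beta — a synapomorphy uniting that clade.
fruit dehiscent (derived state '+') is shared by Gamma, Theta, and Zeta — a synapomorphy uniting that clade.
stipules present (state '-') occurs in Alpha and Gamma but conflicts with the nesting implied by the other characters — most parsimoniously interpreted as homoplasy.
Only Gamma and Zeta show the derived state '+' for enlarged canines, supporting them as a clade.
Most parsimonious ingroup topology: ((Eta,((Gamma,Zeta),Theta)),(Beta,Alpha)).
Alpha and Beta share a more recent common ancestor with each other than either does with Zeta, so Zeta is the least closely related of the three.

Zeta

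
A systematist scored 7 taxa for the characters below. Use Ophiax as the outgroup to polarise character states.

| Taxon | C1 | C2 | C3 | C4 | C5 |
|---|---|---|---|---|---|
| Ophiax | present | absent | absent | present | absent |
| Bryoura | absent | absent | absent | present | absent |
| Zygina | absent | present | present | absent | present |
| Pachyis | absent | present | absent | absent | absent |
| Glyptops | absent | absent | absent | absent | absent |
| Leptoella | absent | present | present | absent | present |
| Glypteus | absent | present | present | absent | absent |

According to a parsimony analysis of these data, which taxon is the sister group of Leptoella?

Zygina

Character polarity is set by the outgroup: the derived state is whichever differs from the outgroup's state, so for C1, C4 the derived state is 'absent', and for the remaining characters it is 'present'.
All ingroup taxa share the derived state 'absent' for C1; it defines the ingroup but does not resolve relationships within it.
C2 (derived state 'present') is shared by Glypteus, Leptoella, Pachyis, and Zygina — a synapomorphy uniting that clade.
C3: derived state 'present' in Glypteus, Leptoella, and Zygina only — synapomorphy for {Glypteus, Leptoella, Zygina}.
Only Glypteus, Glyptops, Leptoella, Pachyis, and Zygina show the derived state 'absent' for C4, supporting them as a clade.
Only Leptoella and Zygina show the derived state 'present' for C5, supporting them as a clade.
Most parsimonious ingroup topology: (Bryoura,((((Zygina,Leptoella),Glypteus),Pachyis),Glyptops)).
Leptoella and Zygina form a cherry on this tree, so they are sister taxa.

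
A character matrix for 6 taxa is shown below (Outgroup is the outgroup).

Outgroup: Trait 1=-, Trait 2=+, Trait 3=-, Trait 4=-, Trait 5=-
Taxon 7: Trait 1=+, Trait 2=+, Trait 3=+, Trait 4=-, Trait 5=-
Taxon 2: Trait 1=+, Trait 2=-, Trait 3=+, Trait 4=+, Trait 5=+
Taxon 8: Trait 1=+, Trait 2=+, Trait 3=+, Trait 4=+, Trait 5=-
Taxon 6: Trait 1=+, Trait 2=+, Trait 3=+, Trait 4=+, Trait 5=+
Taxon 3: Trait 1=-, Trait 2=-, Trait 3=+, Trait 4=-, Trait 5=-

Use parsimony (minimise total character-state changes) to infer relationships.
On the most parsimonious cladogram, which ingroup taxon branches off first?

Taxon 3

Character polarity is set by the outgroup: the derived state is whichever differs from the outgroup's state, so for Trait 2 the derived state is '-', and for the remaining characters it is '+'.
Trait 1: derived state '+' in Taxon 2, Taxon 6, Taxon 7, and Taxon 8 only — synapomorphy for {Taxon 2, Taxon 6, Taxon 7, Taxon 8}.
Trait 2 groups Taxon 2 and Taxon 3, which is incompatible with the clades supported by the remaining characters; treating it as convergent (homoplasy) costs fewer steps than any alternative tree.
Trait 3 (derived state '+') is shared by all ingroup taxa — unites the whole ingroup.
Trait 4 (derived state '+') is shared by Taxon 2, Taxon 6, and Taxon 8 — a synapomorphy uniting that clade.
Only Taxon 2 and Taxon 6 show the derived state '+' for Trait 5, supporting them as a clade.
Most parsimonious ingroup topology: ((Taxon 7,((Taxon 2,Taxon 6),Taxon 8)),Taxon 3).
Taxon 3 is sister to the clade containing all other ingroup taxa, so it is the earliest-diverging (most basal) ingroup lineage.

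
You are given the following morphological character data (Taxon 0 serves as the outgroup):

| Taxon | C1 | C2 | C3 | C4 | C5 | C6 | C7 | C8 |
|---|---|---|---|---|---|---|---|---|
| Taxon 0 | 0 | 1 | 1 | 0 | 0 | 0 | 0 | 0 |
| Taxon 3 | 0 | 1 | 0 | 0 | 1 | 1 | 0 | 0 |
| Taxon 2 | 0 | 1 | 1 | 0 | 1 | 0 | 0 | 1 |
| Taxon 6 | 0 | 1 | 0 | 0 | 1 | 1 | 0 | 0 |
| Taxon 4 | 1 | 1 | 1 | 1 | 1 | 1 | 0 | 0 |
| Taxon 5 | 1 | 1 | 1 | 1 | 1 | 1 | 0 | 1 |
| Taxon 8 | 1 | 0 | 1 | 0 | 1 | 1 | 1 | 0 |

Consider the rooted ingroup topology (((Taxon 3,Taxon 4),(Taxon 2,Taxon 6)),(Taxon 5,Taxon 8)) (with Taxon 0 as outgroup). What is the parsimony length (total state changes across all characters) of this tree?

13

Map each character onto (((Taxon 3,Taxon 4),(Taxon 2,Taxon 6)),(Taxon 5,Taxon 8)) (rooted by Taxon 0) and count the minimum state changes it requires (Fitch parsimony):
C1: 2; C2: 1; C3: 2; C4: 2; C5: 1; C6: 2; C7: 1; C8: 2.
Total tree length = 13.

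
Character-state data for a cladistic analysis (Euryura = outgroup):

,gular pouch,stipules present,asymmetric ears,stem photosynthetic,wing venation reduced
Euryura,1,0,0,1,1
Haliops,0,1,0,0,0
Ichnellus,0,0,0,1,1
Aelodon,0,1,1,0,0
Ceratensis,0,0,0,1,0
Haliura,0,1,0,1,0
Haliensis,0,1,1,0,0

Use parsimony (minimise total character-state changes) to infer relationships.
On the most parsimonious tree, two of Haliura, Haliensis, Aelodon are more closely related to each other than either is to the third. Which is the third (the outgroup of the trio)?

Haliura

Character polarity is set by the outgroup: the derived state is whichever differs from the outgroup's state, so for gular pouch, stem photosynthetic, wing venation reduced the derived state is '0', and for the remaining characters it is '1'.
All ingroup taxa share the derived state '0' for gular pouch; it defines the ingroup but does not resolve relationships within it.
Only Aelodon, Haliensis, Haliops, and Haliura show the derived state '1' for stipules present, supporting them as a clade.
Only Aelodon and Haliensis show the derived state '1' for asymmetric ears, supporting them as a clade.
stem photosynthetic (derived state '0') is shared by Aelodon, Haliensis, and Haliops — a synapomorphy uniting that clade.
wing venation reduced (derived state '0') is shared by Aelodon, Ceratensis, Haliensis, Haliops, and Haliura — a synapomorphy uniting that clade.
Most parsimonious ingroup topology: ((((Haliops,(Aelodon,Haliensis)),Haliura),Ceratensis),Ichnellus).
Aelodon and Haliensis share a more recent common ancestor with each other than either does with Haliura, so Haliura is the least closely related of the three.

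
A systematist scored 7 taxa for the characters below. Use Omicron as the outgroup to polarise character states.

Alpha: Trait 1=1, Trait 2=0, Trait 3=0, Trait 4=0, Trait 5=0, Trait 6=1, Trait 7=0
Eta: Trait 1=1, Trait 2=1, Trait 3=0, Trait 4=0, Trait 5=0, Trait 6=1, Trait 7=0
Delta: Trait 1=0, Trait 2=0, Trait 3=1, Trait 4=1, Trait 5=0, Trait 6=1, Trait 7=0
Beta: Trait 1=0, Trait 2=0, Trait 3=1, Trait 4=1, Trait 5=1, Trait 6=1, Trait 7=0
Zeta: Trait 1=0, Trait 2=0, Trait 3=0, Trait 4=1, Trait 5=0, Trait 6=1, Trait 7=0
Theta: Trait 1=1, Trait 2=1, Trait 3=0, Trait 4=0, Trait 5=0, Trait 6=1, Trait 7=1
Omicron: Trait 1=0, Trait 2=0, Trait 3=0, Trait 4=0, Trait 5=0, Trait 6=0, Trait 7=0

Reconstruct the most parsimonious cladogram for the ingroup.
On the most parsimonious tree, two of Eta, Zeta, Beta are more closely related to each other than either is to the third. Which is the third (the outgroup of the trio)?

The outgroup has state '0' for every character, so '1' is the derived state throughout.
Trait 1: derived state '1' in Alpha, Eta, and Theta only — synapomorphy for {Alpha, Eta, Theta}.
Trait 2 (derived state '1') is shared by Eta and Theta — a synapomorphy uniting that clade.
Trait 3 (derived state '1') is shared by Beta and Delta — a synapomorphy uniting that clade.
Trait 4 (derived state '1') is shared by Beta, Delta, and Zeta — a synapomorphy uniting that clade.
Trait 5: derived state '1' in Beta only — an autapomorphy, so it tells us nothing about relationships among taxa.
Trait 6 (derived state '1') is shared by all ingroup taxa — unites the whole ingroup.
Trait 7: derived state '1' in Theta only — an autapomorphy, so it tells us nothing about relationships among taxa.
Most parsimonious ingroup topology: (((Beta,Delta),Zeta),(Alpha,(Eta,Theta))).
Zeta and Beta share a more recent common ancestor with each other than either does with Eta, so Eta is the least closely related of the three.

Eta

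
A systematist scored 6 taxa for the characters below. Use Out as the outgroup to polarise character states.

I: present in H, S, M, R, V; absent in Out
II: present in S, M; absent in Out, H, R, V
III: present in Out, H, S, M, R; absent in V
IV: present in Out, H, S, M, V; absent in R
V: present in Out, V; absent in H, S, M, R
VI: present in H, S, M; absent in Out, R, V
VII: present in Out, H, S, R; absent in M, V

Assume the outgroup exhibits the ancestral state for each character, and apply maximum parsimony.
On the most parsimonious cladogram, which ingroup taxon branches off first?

Character polarity is set by the outgroup: the derived state is whichever differs from the outgroup's state, so for III, IV, V, VII the derived state is 'absent', and for the remaining characters it is 'present'.
All ingroup taxa share the derived state 'present' for I; it defines the ingroup but does not resolve relationships within it.
II: derived state 'present' in M and S only — synapomorphy for {M, S}.
III: derived state 'absent' in V only — an autapomorphy, so it tells us nothing about relationships among taxa.
IV: derived state 'absent' in R only — an autapomorphy, so it tells us nothing about relationships among taxa.
V (derived state 'absent') is shared by H, M, R, and S — a synapomorphy uniting that clade.
VI: derived state 'present' in H, M, and S only — synapomorphy for {H, M, S}.
VII groups M and V, which is incompatible with the clades supported by the remaining characters; treating it as convergent (homoplasy) costs fewer steps than any alternative tree.
Most parsimonious ingroup topology: (((H,(S,M)),R),V).
V is sister to the clade containing all other ingroup taxa, so it is the earliest-diverging (most basal) ingroup lineage.

V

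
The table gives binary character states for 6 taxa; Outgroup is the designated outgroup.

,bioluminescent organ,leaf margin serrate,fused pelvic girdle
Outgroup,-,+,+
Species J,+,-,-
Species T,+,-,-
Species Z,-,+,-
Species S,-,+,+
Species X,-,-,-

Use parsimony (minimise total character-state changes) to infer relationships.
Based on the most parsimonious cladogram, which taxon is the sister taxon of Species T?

Species J

Character polarity is set by the outgroup: the derived state is whichever differs from the outgroup's state, so for leaf margin serrate, fused pelvic girdle the derived state is '-', and for the remaining characters it is '+'.
Only Species J and Species T show the derived state '+' for bioluminescent organ, supporting them as a clade.
leaf margin serrate (derived state '-') is shared by Species J, Species T, and Species X — a synapomorphy uniting that clade.
fused pelvic girdle: derived state '-' in Species J, Species T, Species X, and Species Z only — synapomorphy for {Species J, Species T, Species X, Species Z}.
Most parsimonious ingroup topology: ((((Species J,Species T),Species X),Species Z),Species S).
Species T and Species J form a cherry on this tree, so they are sister taxa.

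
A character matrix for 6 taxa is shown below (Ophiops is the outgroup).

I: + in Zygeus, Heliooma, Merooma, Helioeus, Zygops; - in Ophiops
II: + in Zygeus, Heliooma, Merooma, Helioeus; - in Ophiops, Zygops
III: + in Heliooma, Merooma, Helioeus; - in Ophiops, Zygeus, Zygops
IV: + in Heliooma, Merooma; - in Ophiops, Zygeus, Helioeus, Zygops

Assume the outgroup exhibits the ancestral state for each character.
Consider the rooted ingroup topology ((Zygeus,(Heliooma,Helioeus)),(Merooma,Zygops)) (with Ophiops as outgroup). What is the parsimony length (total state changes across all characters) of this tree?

7

Map each character onto ((Zygeus,(Heliooma,Helioeus)),(Merooma,Zygops)) (rooted by Ophiops) and count the minimum state changes it requires (Fitch parsimony):
I: 1; II: 2; III: 2; IV: 2.
Total tree length = 7.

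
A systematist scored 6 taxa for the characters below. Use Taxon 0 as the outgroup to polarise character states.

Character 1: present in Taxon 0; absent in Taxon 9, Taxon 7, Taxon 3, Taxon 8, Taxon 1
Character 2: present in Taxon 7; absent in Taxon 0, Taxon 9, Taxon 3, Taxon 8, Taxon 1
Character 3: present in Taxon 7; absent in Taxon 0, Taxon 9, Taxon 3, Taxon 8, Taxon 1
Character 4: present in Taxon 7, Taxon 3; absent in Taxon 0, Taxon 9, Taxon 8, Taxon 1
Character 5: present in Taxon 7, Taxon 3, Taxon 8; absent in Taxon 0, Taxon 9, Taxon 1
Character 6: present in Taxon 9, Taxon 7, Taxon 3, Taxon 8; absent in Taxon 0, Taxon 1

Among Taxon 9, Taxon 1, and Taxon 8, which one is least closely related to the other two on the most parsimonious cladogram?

Character polarity is set by the outgroup: the derived state is whichever differs from the outgroup's state, so for Character 1 the derived state is 'absent', and for the remaining characters it is 'present'.
All ingroup taxa share the derived state 'absent' for Character 1; it defines the ingroup but does not resolve relationships within it.
Character 2: derived state 'present' in Taxon 7 only — an autapomorphy, so it tells us nothing about relationships among taxa.
Character 3 (derived state 'present') is unique to Taxon 7 (autapomorphy; uninformative for grouping).
Only Taxon 3 and Taxon 7 show the derived state 'present' for Character 4, supporting them as a clade.
Character 5: derived state 'present' in Taxon 3, Taxon 7, and Taxon 8 only — synapomorphy for {Taxon 3, Taxon 7, Taxon 8}.
Character 6: derived state 'present' in Taxon 3, Taxon 7, Taxon 8, and Taxon 9 only — synapomorphy for {Taxon 3, Taxon 7, Taxon 8, Taxon 9}.
Most parsimonious ingroup topology: ((Taxon 9,((Taxon 7,Taxon 3),Taxon 8)),Taxon 1).
Taxon 9 and Taxon 8 share a more recent common ancestor with each other than either does with Taxon 1, so Taxon 1 is the least closely related of the three.

Taxon 1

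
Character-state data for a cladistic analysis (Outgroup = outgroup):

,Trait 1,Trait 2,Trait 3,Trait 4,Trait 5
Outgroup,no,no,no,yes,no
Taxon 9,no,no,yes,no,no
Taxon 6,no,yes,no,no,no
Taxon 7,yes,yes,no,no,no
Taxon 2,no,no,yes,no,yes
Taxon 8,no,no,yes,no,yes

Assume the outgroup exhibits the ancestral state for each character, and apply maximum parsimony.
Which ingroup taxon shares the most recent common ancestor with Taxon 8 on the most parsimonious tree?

Character polarity is set by the outgroup: the derived state is whichever differs from the outgroup's state, so for Trait 4 the derived state is 'no', and for the remaining characters it is 'yes'.
Trait 1: derived state 'yes' in Taxon 7 only — an autapomorphy, so it tells us nothing about relationships among taxa.
Only Taxon 6 and Taxon 7 show the derived state 'yes' for Trait 2, supporting them as a clade.
Trait 3: derived state 'yes' in Taxon 2, Taxon 8, and Taxon 9 only — synapomorphy for {Taxon 2, Taxon 8, Taxon 9}.
Trait 4 (derived state 'no') is shared by all ingroup taxa — unites the whole ingroup.
Trait 5 (derived state 'yes') is shared by Taxon 2 and Taxon 8 — a synapomorphy uniting that clade.
Most parsimonious ingroup topology: ((Taxon 9,(Taxon 2,Taxon 8)),(Taxon 6,Taxon 7)).
Taxon 8 and Taxon 2 form a cherry on this tree, so they are sister taxa.

Taxon 2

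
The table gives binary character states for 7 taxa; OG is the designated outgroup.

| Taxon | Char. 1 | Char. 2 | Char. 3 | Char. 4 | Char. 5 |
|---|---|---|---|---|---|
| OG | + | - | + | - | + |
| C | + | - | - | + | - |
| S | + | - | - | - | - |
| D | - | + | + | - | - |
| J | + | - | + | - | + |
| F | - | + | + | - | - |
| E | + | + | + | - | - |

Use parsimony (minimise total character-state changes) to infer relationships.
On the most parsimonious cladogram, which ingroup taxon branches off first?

J

Character polarity is set by the outgroup: the derived state is whichever differs from the outgroup's state, so for Char. 1, Char. 3, Char. 5 the derived state is '-', and for the remaining characters it is '+'.
Char. 1: derived state '-' in D and F only — synapomorphy for {D, F}.
Char. 2 (derived state '+') is shared by D, E, and F — a synapomorphy uniting that clade.
Only C and S show the derived state '-' for Char. 3, supporting them as a clade.
Char. 4 (derived state '+') is unique to C (autapomorphy; uninformative for grouping).
Char. 5 (derived state '-') is shared by C, D, E, F, and S — a synapomorphy uniting that clade.
Most parsimonious ingroup topology: (((C,S),((D,F),E)),J).
J is sister to the clade containing all other ingroup taxa, so it is the earliest-diverging (most basal) ingroup lineage.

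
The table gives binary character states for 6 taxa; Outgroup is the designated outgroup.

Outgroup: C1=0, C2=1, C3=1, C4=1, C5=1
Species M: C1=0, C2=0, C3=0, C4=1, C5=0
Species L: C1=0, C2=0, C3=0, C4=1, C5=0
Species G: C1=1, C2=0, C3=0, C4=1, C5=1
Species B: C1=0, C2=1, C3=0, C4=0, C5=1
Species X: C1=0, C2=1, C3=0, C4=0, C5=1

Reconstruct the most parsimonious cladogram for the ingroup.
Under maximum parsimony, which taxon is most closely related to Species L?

Species M

Character polarity is set by the outgroup: the derived state is whichever differs from the outgroup's state, so for C2, C3, C4, C5 the derived state is '0', and for the remaining characters it is '1'.
C1: derived state '1' in Species G only — an autapomorphy, so it tells us nothing about relationships among taxa.
Only Species G, Species L, and Species M show the derived state '0' for C2, supporting them as a clade.
All ingroup taxa share the derived state '0' for C3; it defines the ingroup but does not resolve relationships within it.
C4 (derived state '0') is shared by Species B and Species X — a synapomorphy uniting that clade.
C5: derived state '0' in Species L and Species M only — synapomorphy for {Species L, Species M}.
Most parsimonious ingroup topology: (((Species M,Species L),Species G),(Species B,Species X)).
Species L and Species M form a cherry on this tree, so they are sister taxa.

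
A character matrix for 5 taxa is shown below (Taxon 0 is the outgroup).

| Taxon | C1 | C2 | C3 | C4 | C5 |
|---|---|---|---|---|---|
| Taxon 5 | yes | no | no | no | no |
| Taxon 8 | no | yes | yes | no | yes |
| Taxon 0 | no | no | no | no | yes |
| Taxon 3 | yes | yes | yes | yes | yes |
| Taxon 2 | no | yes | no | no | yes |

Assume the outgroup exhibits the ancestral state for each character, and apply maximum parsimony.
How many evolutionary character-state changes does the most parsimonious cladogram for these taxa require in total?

6

Character polarity is set by the outgroup: the derived state is whichever differs from the outgroup's state, so for C5 the derived state is 'no', and for the remaining characters it is 'yes'.
C1 (state 'yes') occurs in Taxon 3 and Taxon 5 but conflicts with the nesting implied by the other characters — most parsimoniously interpreted as homoplasy.
Only Taxon 2, Taxon 3, and Taxon 8 show the derived state 'yes' for C2, supporting them as a clade.
Only Taxon 3 and Taxon 8 show the derived state 'yes' for C3, supporting them as a clade.
C4: derived state 'yes' in Taxon 3 only — an autapomorphy, so it tells us nothing about relationships among taxa.
C5 (derived state 'no') is unique to Taxon 5 (autapomorphy; uninformative for grouping).
Most parsimonious ingroup topology: (Taxon 5,(Taxon 2,(Taxon 8,Taxon 3))).
Changes per character on this tree: C1: 2; C2: 1; C3: 1; C4: 1; C5: 1.
Total = 6.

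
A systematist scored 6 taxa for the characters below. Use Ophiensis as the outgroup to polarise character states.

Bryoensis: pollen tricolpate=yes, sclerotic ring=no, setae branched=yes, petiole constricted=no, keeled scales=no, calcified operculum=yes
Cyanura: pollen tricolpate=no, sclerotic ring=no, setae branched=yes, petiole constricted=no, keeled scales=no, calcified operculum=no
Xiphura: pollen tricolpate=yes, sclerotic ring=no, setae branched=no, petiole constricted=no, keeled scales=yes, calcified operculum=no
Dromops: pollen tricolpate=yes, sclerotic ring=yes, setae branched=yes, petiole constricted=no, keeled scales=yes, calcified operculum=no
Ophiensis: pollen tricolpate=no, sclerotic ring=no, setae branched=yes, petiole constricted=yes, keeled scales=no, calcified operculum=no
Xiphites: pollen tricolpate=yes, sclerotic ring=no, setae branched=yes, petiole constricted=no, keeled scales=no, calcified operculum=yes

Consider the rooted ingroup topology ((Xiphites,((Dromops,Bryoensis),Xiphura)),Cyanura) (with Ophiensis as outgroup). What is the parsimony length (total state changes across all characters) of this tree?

Map each character onto ((Xiphites,((Dromops,Bryoensis),Xiphura)),Cyanura) (rooted by Ophiensis) and count the minimum state changes it requires (Fitch parsimony):
pollen tricolpate: 1; sclerotic ring: 1; setae branched: 1; petiole constricted: 1; keeled scales: 2; calcified operculum: 2.
Total tree length = 8.

8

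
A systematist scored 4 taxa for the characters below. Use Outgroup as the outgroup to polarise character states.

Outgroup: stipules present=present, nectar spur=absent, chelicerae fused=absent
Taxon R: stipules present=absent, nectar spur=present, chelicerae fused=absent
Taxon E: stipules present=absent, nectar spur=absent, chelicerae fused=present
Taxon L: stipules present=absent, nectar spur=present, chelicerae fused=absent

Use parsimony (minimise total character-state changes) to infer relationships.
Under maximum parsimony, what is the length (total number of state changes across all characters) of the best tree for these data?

Character polarity is set by the outgroup: the derived state is whichever differs from the outgroup's state, so for stipules present the derived state is 'absent', and for the remaining characters it is 'present'.
stipules present (derived state 'absent') is shared by all ingroup taxa — unites the whole ingroup.
nectar spur (derived state 'present') is shared by Taxon L and Taxon R — a synapomorphy uniting that clade.
chelicerae fused (derived state 'present') is unique to Taxon E (autapomorphy; uninformative for grouping).
Most parsimonious ingroup topology: ((Taxon R,Taxon L),Taxon E).
Changes per character on this tree: stipules present: 1; nectar spur: 1; chelicerae fused: 1.
Total = 3.

3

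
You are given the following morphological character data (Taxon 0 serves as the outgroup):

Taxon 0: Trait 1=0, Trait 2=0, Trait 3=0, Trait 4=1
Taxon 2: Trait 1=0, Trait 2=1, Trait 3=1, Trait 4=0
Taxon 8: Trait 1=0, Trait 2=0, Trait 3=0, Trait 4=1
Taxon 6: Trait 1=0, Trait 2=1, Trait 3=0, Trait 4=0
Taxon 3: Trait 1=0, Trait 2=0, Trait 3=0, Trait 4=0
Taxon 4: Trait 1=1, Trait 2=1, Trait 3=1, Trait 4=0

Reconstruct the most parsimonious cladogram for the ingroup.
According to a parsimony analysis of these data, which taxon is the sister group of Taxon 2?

Character polarity is set by the outgroup: the derived state is whichever differs from the outgroup's state, so for Trait 4 the derived state is '0', and for the remaining characters it is '1'.
Trait 1: derived state '1' in Taxon 4 only — an autapomorphy, so it tells us nothing about relationships among taxa.
Only Taxon 2, Taxon 4, and Taxon 6 show the derived state '1' for Trait 2, supporting them as a clade.
Trait 3 (derived state '1') is shared by Taxon 2 and Taxon 4 — a synapomorphy uniting that clade.
Only Taxon 2, Taxon 3, Taxon 4, and Taxon 6 show the derived state '0' for Trait 4, supporting them as a clade.
Most parsimonious ingroup topology: (((Taxon 6,(Taxon 2,Taxon 4)),Taxon 3),Taxon 8).
Taxon 2 and Taxon 4 form a cherry on this tree, so they are sister taxa.

Taxon 4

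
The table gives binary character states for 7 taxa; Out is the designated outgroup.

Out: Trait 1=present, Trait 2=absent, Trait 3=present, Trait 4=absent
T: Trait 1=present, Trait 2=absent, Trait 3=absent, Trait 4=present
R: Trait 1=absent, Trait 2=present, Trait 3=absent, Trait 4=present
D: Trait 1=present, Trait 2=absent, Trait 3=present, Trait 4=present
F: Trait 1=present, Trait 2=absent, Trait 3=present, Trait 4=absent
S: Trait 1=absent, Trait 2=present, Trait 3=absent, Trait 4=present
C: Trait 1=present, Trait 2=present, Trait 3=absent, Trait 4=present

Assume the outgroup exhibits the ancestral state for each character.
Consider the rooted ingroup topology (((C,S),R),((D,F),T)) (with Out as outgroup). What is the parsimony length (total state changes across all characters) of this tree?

7

Map each character onto (((C,S),R),((D,F),T)) (rooted by Out) and count the minimum state changes it requires (Fitch parsimony):
Trait 1: 2; Trait 2: 1; Trait 3: 2; Trait 4: 2.
Total tree length = 7.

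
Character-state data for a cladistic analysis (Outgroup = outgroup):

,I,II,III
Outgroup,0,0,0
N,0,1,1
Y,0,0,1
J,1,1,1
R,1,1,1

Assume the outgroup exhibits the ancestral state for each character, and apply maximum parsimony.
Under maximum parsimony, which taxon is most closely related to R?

The outgroup has state '0' for every character, so '1' is the derived state throughout.
I (derived state '1') is shared by J and R — a synapomorphy uniting that clade.
Only J, N, and R show the derived state '1' for II, supporting them as a clade.
III (derived state '1') is shared by all ingroup taxa — unites the whole ingroup.
Most parsimonious ingroup topology: ((N,(J,R)),Y).
R and J form a cherry on this tree, so they are sister taxa.

J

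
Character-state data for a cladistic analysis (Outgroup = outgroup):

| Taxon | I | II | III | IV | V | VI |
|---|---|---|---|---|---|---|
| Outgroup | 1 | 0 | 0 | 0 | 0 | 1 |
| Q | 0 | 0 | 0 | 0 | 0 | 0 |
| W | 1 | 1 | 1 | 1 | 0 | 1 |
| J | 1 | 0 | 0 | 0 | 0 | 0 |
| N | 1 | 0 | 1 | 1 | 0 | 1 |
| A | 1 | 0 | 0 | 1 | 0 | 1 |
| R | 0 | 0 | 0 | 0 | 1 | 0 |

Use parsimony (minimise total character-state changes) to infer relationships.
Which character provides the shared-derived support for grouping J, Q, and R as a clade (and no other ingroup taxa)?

Character polarity is set by the outgroup: the derived state is whichever differs from the outgroup's state, so for I, VI the derived state is '0', and for the remaining characters it is '1'.
I (derived state '0') is shared by Q and R — a synapomorphy uniting that clade.
II (derived state '1') is unique to W (autapomorphy; uninformative for grouping).
Only N and W show the derived state '1' for III, supporting them as a clade.
IV: derived state '1' in A, N, and W only — synapomorphy for {A, N, W}.
V: derived state '1' in R only — an autapomorphy, so it tells us nothing about relationships among taxa.
VI (derived state '0') is shared by J, Q, and R — a synapomorphy uniting that clade.
Most parsimonious ingroup topology: (((Q,R),J),((W,N),A)).
The clade {J, Q, R} is supported by VI: its derived state '0' occurs in exactly those taxa and in no other taxon (including the outgroup).

VI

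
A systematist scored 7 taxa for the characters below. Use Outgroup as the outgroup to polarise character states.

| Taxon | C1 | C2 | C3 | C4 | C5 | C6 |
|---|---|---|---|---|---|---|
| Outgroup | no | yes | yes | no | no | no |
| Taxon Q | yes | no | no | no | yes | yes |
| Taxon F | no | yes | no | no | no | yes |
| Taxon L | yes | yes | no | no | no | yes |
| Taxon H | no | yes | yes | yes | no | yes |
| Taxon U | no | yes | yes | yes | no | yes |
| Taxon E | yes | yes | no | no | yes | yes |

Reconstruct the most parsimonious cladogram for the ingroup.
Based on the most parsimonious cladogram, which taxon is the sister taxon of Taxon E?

Taxon Q

Character polarity is set by the outgroup: the derived state is whichever differs from the outgroup's state, so for C2, C3 the derived state is 'no', and for the remaining characters it is 'yes'.
Only Taxon E, Taxon L, and Taxon Q show the derived state 'yes' for C1, supporting them as a clade.
C2: derived state 'no' in Taxon Q only — an autapomorphy, so it tells us nothing about relationships among taxa.
C3: derived state 'no' in Taxon E, Taxon F, Taxon L, and Taxon Q only — synapomorphy for {Taxon E, Taxon F, Taxon L, Taxon Q}.
C4 (derived state 'yes') is shared by Taxon H and Taxon U — a synapomorphy uniting that clade.
Only Taxon E and Taxon Q show the derived state 'yes' for C5, supporting them as a clade.
All ingroup taxa share the derived state 'yes' for C6; it defines the ingroup but does not resolve relationships within it.
Most parsimonious ingroup topology: ((((Taxon Q,Taxon E),Taxon L),Taxon F),(Taxon H,Taxon U)).
Taxon E and Taxon Q form a cherry on this tree, so they are sister taxa.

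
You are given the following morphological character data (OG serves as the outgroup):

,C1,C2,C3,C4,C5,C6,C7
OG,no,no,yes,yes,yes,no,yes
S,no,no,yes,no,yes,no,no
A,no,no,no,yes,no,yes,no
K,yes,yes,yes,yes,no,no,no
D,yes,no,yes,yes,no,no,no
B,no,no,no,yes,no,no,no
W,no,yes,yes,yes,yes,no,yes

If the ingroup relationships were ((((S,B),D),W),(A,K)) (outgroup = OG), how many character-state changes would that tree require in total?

Map each character onto ((((S,B),D),W),(A,K)) (rooted by OG) and count the minimum state changes it requires (Fitch parsimony):
C1: 2; C2: 2; C3: 2; C4: 1; C5: 3; C6: 1; C7: 2.
Total tree length = 13.

13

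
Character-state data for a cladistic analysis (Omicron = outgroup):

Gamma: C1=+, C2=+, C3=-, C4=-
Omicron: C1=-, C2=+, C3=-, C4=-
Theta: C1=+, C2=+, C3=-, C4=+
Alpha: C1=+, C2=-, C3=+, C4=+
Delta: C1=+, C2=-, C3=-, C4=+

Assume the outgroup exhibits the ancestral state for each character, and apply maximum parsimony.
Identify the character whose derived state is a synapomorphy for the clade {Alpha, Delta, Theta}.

C4

Character polarity is set by the outgroup: the derived state is whichever differs from the outgroup's state, so for C2 the derived state is '-', and for the remaining characters it is '+'.
All ingroup taxa share the derived state '+' for C1; it defines the ingroup but does not resolve relationships within it.
C2 (derived state '-') is shared by Alpha and Delta — a synapomorphy uniting that clade.
C3: derived state '+' in Alpha only — an autapomorphy, so it tells us nothing about relationships among taxa.
C4: derived state '+' in Alpha, Delta, and Theta only — synapomorphy for {Alpha, Delta, Theta}.
Most parsimonious ingroup topology: ((Theta,(Delta,Alpha)),Gamma).
The clade {Alpha, Delta, Theta} is supported by C4: its derived state '+' occurs in exactly those taxa and in no other taxon (including the outgroup).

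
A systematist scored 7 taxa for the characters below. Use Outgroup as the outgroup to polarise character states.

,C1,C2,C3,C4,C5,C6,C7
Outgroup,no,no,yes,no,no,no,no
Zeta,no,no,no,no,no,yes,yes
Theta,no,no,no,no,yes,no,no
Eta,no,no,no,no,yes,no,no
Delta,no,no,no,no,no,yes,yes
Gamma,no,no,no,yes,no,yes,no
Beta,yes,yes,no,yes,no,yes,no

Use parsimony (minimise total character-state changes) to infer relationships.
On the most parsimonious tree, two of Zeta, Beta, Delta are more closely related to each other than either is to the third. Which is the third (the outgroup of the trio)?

Beta

Character polarity is set by the outgroup: the derived state is whichever differs from the outgroup's state, so for C3 the derived state is 'no', and for the remaining characters it is 'yes'.
C1: derived state 'yes' in Beta only — an autapomorphy, so it tells us nothing about relationships among taxa.
C2 (derived state 'yes') is unique to Beta (autapomorphy; uninformative for grouping).
C3 (derived state 'no') is shared by all ingroup taxa — unites the whole ingroup.
C4: derived state 'yes' in Beta and Gamma only — synapomorphy for {Beta, Gamma}.
C5 (derived state 'yes') is shared by Eta and Theta — a synapomorphy uniting that clade.
Only Beta, Delta, Gamma, and Zeta show the derived state 'yes' for C6, supporting them as a clade.
C7 (derived state 'yes') is shared by Delta and Zeta — a synapomorphy uniting that clade.
Most parsimonious ingroup topology: (((Zeta,Delta),(Gamma,Beta)),(Theta,Eta)).
Delta and Zeta share a more recent common ancestor with each other than either does with Beta, so Beta is the least closely related of the three.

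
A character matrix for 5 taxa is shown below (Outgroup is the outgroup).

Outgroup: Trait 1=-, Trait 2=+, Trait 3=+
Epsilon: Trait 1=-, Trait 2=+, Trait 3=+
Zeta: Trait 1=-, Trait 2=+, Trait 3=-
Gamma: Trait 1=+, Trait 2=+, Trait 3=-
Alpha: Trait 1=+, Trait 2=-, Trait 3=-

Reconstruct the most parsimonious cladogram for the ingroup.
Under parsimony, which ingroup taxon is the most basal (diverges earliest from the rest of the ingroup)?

Epsilon

Character polarity is set by the outgroup: the derived state is whichever differs from the outgroup's state, so for Trait 2, Trait 3 the derived state is '-', and for the remaining characters it is '+'.
Trait 1: derived state '+' in Alpha and Gamma only — synapomorphy for {Alpha, Gamma}.
Trait 2 (derived state '-') is unique to Alpha (autapomorphy; uninformative for grouping).
Trait 3 (derived state '-') is shared by Alpha, Gamma, and Zeta — a synapomorphy uniting that clade.
Most parsimonious ingroup topology: (Epsilon,(Zeta,(Gamma,Alpha))).
Epsilon is sister to the clade containing all other ingroup taxa, so it is the earliest-diverging (most basal) ingroup lineage.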